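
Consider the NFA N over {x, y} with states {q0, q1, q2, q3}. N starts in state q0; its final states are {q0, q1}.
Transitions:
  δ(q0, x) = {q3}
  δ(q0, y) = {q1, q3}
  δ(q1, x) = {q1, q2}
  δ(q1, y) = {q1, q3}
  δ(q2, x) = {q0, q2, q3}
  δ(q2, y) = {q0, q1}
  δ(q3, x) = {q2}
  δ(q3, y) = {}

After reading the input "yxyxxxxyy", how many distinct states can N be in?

Start: {q0}
read y: {q1, q3}
read x: {q1, q2}
read y: {q0, q1, q3}
read x: {q1, q2, q3}
read x: {q0, q1, q2, q3}
read x: {q0, q1, q2, q3}
read x: {q0, q1, q2, q3}
read y: {q0, q1, q3}
read y: {q1, q3}
Final reachable set {q1, q3} has 2 states.

2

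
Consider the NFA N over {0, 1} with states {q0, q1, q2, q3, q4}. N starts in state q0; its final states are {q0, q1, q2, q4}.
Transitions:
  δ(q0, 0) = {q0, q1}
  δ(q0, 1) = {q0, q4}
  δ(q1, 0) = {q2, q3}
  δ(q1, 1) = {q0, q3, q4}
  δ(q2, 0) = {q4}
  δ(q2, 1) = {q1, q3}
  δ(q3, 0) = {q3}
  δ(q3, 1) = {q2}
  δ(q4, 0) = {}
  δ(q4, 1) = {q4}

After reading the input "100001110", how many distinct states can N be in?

Start: {q0}
read 1: {q0, q4}
read 0: {q0, q1}
read 0: {q0, q1, q2, q3}
read 0: {q0, q1, q2, q3, q4}
read 0: {q0, q1, q2, q3, q4}
read 1: {q0, q1, q2, q3, q4}
read 1: {q0, q1, q2, q3, q4}
read 1: {q0, q1, q2, q3, q4}
read 0: {q0, q1, q2, q3, q4}
Final reachable set {q0, q1, q2, q3, q4} has 5 states.

5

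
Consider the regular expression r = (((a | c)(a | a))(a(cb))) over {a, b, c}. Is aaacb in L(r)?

yes

Split as aa·acb: ((a|c)(a|a)) matches aa and (a(cb)) matches acb.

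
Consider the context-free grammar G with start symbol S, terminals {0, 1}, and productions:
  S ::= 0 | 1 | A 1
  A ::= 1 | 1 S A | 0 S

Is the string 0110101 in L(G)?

no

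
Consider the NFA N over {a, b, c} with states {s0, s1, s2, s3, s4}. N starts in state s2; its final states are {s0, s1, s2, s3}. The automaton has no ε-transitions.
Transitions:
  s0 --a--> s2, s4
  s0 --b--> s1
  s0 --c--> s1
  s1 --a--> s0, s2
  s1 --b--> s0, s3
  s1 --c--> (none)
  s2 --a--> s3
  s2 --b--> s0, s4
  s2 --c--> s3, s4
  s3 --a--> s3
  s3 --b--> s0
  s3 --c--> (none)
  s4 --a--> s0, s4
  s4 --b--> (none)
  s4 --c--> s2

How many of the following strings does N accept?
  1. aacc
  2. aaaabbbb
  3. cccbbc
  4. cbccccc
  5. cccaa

aacc: rejected
aaaabbbb: accepted
cccbbc: rejected
cbccccc: rejected
cccaa: accepted

2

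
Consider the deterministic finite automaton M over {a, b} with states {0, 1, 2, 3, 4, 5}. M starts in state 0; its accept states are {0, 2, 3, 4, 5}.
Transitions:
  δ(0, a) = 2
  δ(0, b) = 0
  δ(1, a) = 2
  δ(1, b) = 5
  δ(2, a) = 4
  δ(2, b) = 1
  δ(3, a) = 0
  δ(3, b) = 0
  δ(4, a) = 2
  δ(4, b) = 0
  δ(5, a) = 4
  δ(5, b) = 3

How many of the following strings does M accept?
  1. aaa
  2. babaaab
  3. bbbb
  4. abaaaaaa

3

aaa: accepted
babaaab: rejected
bbbb: accepted
abaaaaaa: accepted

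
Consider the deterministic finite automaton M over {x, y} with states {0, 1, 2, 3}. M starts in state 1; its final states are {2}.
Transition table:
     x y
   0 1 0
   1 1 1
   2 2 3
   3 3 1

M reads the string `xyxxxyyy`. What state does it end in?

1

1 --x--> 1
1 --y--> 1
1 --x--> 1
1 --x--> 1
1 --x--> 1
1 --y--> 1
1 --y--> 1
1 --y--> 1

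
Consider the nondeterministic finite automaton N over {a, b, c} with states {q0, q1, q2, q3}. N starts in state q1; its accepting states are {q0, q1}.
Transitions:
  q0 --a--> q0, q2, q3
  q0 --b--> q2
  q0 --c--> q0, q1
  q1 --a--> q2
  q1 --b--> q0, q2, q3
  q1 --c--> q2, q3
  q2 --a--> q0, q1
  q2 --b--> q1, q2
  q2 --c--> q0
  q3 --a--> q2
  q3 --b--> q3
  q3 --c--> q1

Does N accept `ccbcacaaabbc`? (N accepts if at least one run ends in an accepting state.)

Start: {q1}
read c: {q2, q3}
read c: {q0, q1}
read b: {q0, q2, q3}
read c: {q0, q1}
read a: {q0, q2, q3}
read c: {q0, q1}
read a: {q0, q2, q3}
read a: {q0, q1, q2, q3}
read a: {q0, q1, q2, q3}
read b: {q0, q1, q2, q3}
read b: {q0, q1, q2, q3}
read c: {q0, q1, q2, q3}
Reachable ∩ accepting = {q0, q1} — nonempty.

accepted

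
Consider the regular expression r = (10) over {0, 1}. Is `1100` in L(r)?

no

No split of 1100 into u·v has 1 matching u and 0 matching v.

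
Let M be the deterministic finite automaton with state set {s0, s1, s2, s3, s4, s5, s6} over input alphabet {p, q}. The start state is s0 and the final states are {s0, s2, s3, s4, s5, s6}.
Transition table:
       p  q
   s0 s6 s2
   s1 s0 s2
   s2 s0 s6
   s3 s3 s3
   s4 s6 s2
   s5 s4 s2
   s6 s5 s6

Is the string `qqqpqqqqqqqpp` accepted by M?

accepted

s0 --q--> s2
s2 --q--> s6
s6 --q--> s6
s6 --p--> s5
s5 --q--> s2
s2 --q--> s6
s6 --q--> s6
s6 --q--> s6
s6 --q--> s6
s6 --q--> s6
s6 --q--> s6
s6 --p--> s5
s5 --p--> s4
End in state s4, which is an accepting state.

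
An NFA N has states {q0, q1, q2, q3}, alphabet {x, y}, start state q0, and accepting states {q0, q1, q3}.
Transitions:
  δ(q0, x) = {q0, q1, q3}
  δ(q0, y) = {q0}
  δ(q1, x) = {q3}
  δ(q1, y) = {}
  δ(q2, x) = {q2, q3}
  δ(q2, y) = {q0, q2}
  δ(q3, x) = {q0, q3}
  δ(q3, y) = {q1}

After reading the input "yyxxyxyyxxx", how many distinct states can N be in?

3

Start: {q0}
read y: {q0}
read y: {q0}
read x: {q0, q1, q3}
read x: {q0, q1, q3}
read y: {q0, q1}
read x: {q0, q1, q3}
read y: {q0, q1}
read y: {q0}
read x: {q0, q1, q3}
read x: {q0, q1, q3}
read x: {q0, q1, q3}
Final reachable set {q0, q1, q3} has 3 states.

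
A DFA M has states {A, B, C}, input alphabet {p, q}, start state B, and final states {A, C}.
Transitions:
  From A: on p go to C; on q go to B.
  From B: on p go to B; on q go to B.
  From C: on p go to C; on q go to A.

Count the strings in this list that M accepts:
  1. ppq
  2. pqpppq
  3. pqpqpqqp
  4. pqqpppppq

0

ppq: rejected
pqpppq: rejected
pqpqpqqp: rejected
pqqpppppq: rejected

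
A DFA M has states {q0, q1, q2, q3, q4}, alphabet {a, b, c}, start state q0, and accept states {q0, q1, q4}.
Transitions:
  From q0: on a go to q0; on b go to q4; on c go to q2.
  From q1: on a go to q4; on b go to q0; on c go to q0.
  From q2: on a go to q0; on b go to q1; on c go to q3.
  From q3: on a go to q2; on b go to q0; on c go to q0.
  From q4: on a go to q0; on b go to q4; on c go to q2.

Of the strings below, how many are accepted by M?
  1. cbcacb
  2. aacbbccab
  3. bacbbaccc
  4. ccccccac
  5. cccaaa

cbcacb: accepted
aacbbccab: accepted
bacbbaccc: accepted
ccccccac: rejected
cccaaa: accepted

4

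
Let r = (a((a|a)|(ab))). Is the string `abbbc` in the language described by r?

No split of abbbc into u·v has a matching u and ((a|a)|(ab)) matching v.

no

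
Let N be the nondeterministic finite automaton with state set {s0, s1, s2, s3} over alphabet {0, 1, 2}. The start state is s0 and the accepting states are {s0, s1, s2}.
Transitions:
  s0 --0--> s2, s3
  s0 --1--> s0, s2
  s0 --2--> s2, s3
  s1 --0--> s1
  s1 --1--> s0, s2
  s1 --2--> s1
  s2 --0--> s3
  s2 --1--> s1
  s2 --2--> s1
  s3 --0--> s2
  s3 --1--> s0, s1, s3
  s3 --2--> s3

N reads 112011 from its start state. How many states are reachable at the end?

Start: {s0}
read 1: {s0, s2}
read 1: {s0, s1, s2}
read 2: {s1, s2, s3}
read 0: {s1, s2, s3}
read 1: {s0, s1, s2, s3}
read 1: {s0, s1, s2, s3}
Final reachable set {s0, s1, s2, s3} has 4 states.

4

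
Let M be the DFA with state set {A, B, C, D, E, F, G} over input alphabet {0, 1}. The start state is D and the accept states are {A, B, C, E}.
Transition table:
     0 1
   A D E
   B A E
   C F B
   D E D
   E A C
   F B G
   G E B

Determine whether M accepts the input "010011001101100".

rejected

D --0--> E
E --1--> C
C --0--> F
F --0--> B
B --1--> E
E --1--> C
C --0--> F
F --0--> B
B --1--> E
E --1--> C
C --0--> F
F --1--> G
G --1--> B
B --0--> A
A --0--> D
End in state D, which is not an accepting state.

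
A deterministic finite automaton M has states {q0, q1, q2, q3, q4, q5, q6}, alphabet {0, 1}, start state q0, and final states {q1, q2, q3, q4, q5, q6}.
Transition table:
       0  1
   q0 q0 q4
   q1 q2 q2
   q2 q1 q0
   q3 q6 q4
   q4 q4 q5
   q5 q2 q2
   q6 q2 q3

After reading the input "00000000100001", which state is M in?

q0 --0--> q0
q0 --0--> q0
q0 --0--> q0
q0 --0--> q0
q0 --0--> q0
q0 --0--> q0
q0 --0--> q0
q0 --0--> q0
q0 --1--> q4
q4 --0--> q4
q4 --0--> q4
q4 --0--> q4
q4 --0--> q4
q4 --1--> q5

q5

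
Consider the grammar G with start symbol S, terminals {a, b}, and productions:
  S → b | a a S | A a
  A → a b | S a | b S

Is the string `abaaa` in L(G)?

yes

S ⇒ Aa ⇒ Saa ⇒ Aaaa ⇒ abaaa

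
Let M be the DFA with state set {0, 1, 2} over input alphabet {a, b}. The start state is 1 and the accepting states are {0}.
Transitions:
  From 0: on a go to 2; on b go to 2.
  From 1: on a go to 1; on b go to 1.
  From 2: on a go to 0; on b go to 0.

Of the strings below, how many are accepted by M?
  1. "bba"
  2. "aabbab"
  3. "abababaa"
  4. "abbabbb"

0

"bba": rejected
"aabbab": rejected
"abababaa": rejected
"abbabbb": rejected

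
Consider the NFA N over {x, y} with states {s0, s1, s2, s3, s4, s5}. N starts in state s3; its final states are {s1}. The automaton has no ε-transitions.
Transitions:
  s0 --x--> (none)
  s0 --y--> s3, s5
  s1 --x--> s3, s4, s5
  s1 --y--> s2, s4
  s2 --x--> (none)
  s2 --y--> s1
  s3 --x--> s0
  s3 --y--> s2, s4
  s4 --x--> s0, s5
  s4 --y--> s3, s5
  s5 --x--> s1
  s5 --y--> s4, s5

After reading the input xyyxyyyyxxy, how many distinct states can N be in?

Start: {s3}
read x: {s0}
read y: {s3, s5}
read y: {s2, s4, s5}
read x: {s0, s1, s5}
read y: {s2, s3, s4, s5}
read y: {s1, s2, s3, s4, s5}
read y: {s1, s2, s3, s4, s5}
read y: {s1, s2, s3, s4, s5}
read x: {s0, s1, s3, s4, s5}
read x: {s0, s1, s3, s4, s5}
read y: {s2, s3, s4, s5}
Final reachable set {s2, s3, s4, s5} has 4 states.

4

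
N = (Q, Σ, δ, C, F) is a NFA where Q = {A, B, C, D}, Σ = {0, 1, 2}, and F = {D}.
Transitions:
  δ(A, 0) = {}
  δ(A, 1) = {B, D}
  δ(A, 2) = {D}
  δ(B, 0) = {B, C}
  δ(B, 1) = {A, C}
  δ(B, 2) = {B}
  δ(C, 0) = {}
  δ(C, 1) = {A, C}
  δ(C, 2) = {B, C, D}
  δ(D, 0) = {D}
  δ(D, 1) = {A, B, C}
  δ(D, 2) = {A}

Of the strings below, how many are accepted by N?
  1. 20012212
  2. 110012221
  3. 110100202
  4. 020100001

3

20012212: accepted
110012221: accepted
110100202: accepted
020100001: rejected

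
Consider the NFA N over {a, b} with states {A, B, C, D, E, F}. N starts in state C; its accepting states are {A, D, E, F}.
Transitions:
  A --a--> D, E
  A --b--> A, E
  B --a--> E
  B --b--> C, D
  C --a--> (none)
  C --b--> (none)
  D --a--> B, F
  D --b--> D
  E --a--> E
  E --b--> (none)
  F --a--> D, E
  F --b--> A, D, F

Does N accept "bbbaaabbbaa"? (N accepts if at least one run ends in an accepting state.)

Start: {C}
read b: {}
The reachable set is empty and stays empty for the remaining 10 symbols.
Reachable ∩ accepting = {} — empty.

rejected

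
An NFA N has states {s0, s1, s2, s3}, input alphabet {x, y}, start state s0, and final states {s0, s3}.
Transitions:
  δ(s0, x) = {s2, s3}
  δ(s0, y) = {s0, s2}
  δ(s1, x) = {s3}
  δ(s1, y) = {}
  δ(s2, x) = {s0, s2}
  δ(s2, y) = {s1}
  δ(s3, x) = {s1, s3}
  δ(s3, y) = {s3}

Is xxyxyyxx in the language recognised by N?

Start: {s0}
read x: {s2, s3}
read x: {s0, s1, s2, s3}
read y: {s0, s1, s2, s3}
read x: {s0, s1, s2, s3}
read y: {s0, s1, s2, s3}
read y: {s0, s1, s2, s3}
read x: {s0, s1, s2, s3}
read x: {s0, s1, s2, s3}
Reachable ∩ accepting = {s0, s3} — nonempty.

accepted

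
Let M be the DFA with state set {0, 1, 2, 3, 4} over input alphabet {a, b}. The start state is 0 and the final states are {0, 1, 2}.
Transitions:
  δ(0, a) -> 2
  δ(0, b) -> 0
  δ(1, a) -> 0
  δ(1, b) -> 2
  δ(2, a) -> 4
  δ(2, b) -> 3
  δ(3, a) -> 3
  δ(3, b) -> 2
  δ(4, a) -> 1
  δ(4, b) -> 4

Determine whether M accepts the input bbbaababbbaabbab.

0 --b--> 0
0 --b--> 0
0 --b--> 0
0 --a--> 2
2 --a--> 4
4 --b--> 4
4 --a--> 1
1 --b--> 2
2 --b--> 3
3 --b--> 2
2 --a--> 4
4 --a--> 1
1 --b--> 2
2 --b--> 3
3 --a--> 3
3 --b--> 2
End in state 2, which is an accepting state.

accepted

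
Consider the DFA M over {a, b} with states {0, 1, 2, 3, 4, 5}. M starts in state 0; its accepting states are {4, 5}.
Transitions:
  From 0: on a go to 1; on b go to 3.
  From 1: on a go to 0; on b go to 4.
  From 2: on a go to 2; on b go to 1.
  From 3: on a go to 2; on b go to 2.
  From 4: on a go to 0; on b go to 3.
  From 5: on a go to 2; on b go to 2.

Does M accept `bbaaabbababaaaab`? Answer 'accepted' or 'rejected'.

0 --b--> 3
3 --b--> 2
2 --a--> 2
2 --a--> 2
2 --a--> 2
2 --b--> 1
1 --b--> 4
4 --a--> 0
0 --b--> 3
3 --a--> 2
2 --b--> 1
1 --a--> 0
0 --a--> 1
1 --a--> 0
0 --a--> 1
1 --b--> 4
End in state 4, which is an accepting state.

accepted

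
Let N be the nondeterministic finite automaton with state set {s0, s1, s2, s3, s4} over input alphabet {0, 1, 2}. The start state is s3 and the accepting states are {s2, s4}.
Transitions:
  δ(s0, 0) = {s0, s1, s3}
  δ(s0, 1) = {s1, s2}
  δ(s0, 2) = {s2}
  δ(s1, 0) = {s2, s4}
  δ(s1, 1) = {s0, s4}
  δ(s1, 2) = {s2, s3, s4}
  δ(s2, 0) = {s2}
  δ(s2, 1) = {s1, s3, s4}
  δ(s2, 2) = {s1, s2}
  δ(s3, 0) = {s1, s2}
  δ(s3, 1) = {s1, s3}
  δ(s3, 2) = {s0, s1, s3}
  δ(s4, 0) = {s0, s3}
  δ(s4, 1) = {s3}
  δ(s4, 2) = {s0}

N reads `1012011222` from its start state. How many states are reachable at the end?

Start: {s3}
read 1: {s1, s3}
read 0: {s1, s2, s4}
read 1: {s0, s1, s3, s4}
read 2: {s0, s1, s2, s3, s4}
read 0: {s0, s1, s2, s3, s4}
read 1: {s0, s1, s2, s3, s4}
read 1: {s0, s1, s2, s3, s4}
read 2: {s0, s1, s2, s3, s4}
read 2: {s0, s1, s2, s3, s4}
read 2: {s0, s1, s2, s3, s4}
Final reachable set {s0, s1, s2, s3, s4} has 5 states.

5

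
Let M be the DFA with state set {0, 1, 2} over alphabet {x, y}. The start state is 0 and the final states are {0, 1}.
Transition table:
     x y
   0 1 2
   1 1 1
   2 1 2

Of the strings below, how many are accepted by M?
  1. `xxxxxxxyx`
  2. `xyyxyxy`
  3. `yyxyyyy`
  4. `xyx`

`xxxxxxxyx`: accepted
`xyyxyxy`: accepted
`yyxyyyy`: accepted
`xyx`: accepted

4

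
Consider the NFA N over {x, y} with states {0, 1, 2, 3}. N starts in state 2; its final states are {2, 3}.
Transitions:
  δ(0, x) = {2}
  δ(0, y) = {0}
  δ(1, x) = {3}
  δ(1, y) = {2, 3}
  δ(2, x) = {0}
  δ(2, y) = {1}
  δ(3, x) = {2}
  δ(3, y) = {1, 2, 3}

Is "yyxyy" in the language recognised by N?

accepted

Start: {2}
read y: {1}
read y: {2, 3}
read x: {0, 2}
read y: {0, 1}
read y: {0, 2, 3}
Reachable ∩ accepting = {2, 3} — nonempty.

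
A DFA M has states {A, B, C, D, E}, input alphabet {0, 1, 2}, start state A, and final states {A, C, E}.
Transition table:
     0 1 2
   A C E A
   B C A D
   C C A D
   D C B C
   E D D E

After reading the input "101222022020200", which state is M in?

C

A --1--> E
E --0--> D
D --1--> B
B --2--> D
D --2--> C
C --2--> D
D --0--> C
C --2--> D
D --2--> C
C --0--> C
C --2--> D
D --0--> C
C --2--> D
D --0--> C
C --0--> C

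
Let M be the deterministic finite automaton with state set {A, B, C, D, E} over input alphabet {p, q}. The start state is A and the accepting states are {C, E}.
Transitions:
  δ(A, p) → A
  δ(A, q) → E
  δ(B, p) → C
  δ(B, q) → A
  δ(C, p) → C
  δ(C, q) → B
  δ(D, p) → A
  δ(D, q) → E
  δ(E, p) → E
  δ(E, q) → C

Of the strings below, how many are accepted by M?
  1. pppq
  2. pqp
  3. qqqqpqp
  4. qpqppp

4

pppq: accepted
pqp: accepted
qqqqpqp: accepted
qpqppp: accepted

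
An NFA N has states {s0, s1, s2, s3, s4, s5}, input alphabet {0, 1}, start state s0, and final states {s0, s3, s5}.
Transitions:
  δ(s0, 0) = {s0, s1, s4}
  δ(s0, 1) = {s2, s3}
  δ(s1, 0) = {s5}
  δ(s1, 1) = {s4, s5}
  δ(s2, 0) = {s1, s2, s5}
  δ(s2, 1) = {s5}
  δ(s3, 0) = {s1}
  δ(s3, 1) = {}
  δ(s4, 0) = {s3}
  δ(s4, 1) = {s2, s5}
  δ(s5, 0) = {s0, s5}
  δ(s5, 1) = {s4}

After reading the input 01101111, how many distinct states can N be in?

3

Start: {s0}
read 0: {s0, s1, s4}
read 1: {s2, s3, s4, s5}
read 1: {s2, s4, s5}
read 0: {s0, s1, s2, s3, s5}
read 1: {s2, s3, s4, s5}
read 1: {s2, s4, s5}
read 1: {s2, s4, s5}
read 1: {s2, s4, s5}
Final reachable set {s2, s4, s5} has 3 states.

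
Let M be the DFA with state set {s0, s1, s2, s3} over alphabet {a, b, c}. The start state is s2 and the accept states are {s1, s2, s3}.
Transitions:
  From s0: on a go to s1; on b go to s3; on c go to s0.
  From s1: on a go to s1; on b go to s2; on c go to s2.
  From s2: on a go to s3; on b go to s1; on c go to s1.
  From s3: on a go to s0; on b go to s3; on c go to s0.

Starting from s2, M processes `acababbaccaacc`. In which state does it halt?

s2 --a--> s3
s3 --c--> s0
s0 --a--> s1
s1 --b--> s2
s2 --a--> s3
s3 --b--> s3
s3 --b--> s3
s3 --a--> s0
s0 --c--> s0
s0 --c--> s0
s0 --a--> s1
s1 --a--> s1
s1 --c--> s2
s2 --c--> s1

s1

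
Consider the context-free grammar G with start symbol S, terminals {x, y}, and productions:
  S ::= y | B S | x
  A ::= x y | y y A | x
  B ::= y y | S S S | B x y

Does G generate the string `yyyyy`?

S ⇒ BS ⇒ yyS ⇒ yyBS ⇒ yyyyS ⇒ yyyyy

yes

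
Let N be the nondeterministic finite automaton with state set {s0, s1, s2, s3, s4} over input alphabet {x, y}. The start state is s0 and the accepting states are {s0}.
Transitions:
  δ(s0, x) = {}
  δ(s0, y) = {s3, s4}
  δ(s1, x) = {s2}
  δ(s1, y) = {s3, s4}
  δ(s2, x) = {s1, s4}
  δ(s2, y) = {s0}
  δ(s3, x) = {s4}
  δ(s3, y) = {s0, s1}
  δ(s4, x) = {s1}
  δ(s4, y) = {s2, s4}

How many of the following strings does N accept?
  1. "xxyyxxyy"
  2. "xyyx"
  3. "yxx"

0

"xxyyxxyy": rejected
"xyyx": rejected
"yxx": rejected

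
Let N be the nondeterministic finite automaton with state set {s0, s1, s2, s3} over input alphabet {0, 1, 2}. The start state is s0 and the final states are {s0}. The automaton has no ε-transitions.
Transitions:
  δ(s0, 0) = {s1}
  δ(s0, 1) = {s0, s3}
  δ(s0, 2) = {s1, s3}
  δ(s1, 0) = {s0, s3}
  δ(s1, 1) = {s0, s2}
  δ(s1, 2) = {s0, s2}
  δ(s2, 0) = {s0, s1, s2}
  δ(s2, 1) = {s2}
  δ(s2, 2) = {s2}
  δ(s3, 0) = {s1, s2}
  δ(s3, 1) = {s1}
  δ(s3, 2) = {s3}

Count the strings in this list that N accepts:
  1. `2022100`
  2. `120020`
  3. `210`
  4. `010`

4

`2022100`: accepted
`120020`: accepted
`210`: accepted
`010`: accepted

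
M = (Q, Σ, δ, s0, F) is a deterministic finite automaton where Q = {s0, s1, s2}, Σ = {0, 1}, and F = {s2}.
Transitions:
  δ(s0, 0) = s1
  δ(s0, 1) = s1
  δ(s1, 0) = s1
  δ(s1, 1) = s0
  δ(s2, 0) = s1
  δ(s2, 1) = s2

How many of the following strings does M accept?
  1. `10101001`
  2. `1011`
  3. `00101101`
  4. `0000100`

`10101001`: rejected
`1011`: rejected
`00101101`: rejected
`0000100`: rejected

0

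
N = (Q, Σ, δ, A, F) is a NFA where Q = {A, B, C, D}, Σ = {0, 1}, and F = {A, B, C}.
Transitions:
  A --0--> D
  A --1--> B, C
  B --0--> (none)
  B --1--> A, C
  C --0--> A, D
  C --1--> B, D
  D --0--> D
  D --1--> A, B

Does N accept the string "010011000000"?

rejected

Start: {A}
read 0: {D}
read 1: {A, B}
read 0: {D}
read 0: {D}
read 1: {A, B}
read 1: {A, B, C}
read 0: {A, D}
read 0: {D}
read 0: {D}
read 0: {D}
read 0: {D}
read 0: {D}
Reachable ∩ accepting = {} — empty.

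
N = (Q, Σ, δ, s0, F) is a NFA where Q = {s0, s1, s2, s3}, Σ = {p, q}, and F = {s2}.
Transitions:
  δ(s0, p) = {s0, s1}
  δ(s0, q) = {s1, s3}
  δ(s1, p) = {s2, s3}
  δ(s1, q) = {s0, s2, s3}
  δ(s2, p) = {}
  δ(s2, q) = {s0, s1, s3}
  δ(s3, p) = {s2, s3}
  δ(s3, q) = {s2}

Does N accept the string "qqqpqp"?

accepted

Start: {s0}
read q: {s1, s3}
read q: {s0, s2, s3}
read q: {s0, s1, s2, s3}
read p: {s0, s1, s2, s3}
read q: {s0, s1, s2, s3}
read p: {s0, s1, s2, s3}
Reachable ∩ accepting = {s2} — nonempty.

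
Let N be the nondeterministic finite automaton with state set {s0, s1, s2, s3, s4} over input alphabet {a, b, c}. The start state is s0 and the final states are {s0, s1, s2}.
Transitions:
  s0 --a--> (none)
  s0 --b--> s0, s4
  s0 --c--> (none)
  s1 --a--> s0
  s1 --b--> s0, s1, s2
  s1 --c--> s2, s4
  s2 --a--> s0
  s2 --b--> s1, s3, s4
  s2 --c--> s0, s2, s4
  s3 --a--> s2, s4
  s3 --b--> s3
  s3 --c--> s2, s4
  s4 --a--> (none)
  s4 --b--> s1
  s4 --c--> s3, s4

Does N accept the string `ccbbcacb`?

Start: {s0}
read c: {}
The reachable set is empty and stays empty for the remaining 7 symbols.
Reachable ∩ accepting = {} — empty.

rejected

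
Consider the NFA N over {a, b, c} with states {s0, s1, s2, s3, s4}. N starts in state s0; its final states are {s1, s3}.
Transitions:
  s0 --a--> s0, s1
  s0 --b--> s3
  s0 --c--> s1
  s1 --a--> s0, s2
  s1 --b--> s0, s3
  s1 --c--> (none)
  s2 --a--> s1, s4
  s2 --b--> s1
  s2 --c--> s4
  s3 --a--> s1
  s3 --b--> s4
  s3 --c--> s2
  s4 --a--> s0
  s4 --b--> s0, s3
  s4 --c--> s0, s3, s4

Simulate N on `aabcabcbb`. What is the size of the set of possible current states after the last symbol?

3

Start: {s0}
read a: {s0, s1}
read a: {s0, s1, s2}
read b: {s0, s1, s3}
read c: {s1, s2}
read a: {s0, s1, s2, s4}
read b: {s0, s1, s3}
read c: {s1, s2}
read b: {s0, s1, s3}
read b: {s0, s3, s4}
Final reachable set {s0, s3, s4} has 3 states.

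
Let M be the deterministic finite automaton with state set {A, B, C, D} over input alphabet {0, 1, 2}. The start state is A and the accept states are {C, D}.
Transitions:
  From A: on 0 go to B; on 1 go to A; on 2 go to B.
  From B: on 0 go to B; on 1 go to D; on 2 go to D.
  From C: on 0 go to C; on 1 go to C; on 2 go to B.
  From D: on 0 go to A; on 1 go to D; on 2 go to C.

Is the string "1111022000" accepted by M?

A --1--> A
A --1--> A
A --1--> A
A --1--> A
A --0--> B
B --2--> D
D --2--> C
C --0--> C
C --0--> C
C --0--> C
End in state C, which is an accepting state.

accepted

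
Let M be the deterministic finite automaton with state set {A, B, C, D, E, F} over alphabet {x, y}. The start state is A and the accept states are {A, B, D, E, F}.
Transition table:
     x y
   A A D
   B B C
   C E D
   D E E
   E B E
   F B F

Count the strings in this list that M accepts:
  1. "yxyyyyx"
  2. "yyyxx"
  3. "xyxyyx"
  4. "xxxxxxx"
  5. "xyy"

5

"yxyyyyx": accepted
"yyyxx": accepted
"xyxyyx": accepted
"xxxxxxx": accepted
"xyy": accepted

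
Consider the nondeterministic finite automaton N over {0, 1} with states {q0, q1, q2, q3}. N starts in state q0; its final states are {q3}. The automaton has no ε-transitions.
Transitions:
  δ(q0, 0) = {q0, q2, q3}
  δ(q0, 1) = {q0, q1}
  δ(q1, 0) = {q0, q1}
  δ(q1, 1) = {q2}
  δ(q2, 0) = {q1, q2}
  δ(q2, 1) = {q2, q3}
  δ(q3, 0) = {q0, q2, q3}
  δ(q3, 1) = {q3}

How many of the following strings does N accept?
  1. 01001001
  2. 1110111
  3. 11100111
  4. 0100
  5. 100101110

01001001: accepted
1110111: accepted
11100111: accepted
0100: accepted
100101110: accepted

5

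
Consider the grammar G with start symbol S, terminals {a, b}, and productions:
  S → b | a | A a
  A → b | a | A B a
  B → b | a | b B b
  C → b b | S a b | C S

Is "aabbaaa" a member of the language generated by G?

no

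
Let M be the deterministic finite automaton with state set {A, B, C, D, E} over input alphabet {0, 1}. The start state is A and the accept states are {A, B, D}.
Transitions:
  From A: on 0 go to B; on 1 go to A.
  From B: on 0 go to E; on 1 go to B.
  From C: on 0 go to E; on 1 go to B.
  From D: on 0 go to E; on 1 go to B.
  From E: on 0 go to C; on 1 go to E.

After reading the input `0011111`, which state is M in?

E

A --0--> B
B --0--> E
E --1--> E
E --1--> E
E --1--> E
E --1--> E
E --1--> E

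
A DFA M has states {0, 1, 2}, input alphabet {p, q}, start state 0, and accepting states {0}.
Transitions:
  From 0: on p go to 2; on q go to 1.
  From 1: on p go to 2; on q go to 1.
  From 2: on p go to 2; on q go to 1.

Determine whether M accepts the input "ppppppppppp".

0 --p--> 2
2 --p--> 2
2 --p--> 2
2 --p--> 2
2 --p--> 2
2 --p--> 2
2 --p--> 2
2 --p--> 2
2 --p--> 2
2 --p--> 2
2 --p--> 2
End in state 2, which is not an accepting state.

rejected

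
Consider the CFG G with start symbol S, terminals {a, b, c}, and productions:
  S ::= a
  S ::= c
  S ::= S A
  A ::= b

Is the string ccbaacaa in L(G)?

no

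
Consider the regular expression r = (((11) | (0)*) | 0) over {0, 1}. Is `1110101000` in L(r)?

no

Neither ((11)|(0)*) nor 0 matches 1110101000.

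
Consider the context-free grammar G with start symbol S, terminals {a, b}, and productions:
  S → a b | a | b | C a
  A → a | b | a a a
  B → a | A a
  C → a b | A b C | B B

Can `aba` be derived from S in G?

S ⇒ Ca ⇒ aba

yes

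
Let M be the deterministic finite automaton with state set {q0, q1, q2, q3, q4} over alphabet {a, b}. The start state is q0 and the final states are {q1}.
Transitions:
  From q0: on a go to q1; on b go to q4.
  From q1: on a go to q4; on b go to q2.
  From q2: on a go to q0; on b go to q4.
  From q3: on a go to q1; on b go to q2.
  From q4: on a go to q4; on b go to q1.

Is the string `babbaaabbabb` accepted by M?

accepted

q0 --b--> q4
q4 --a--> q4
q4 --b--> q1
q1 --b--> q2
q2 --a--> q0
q0 --a--> q1
q1 --a--> q4
q4 --b--> q1
q1 --b--> q2
q2 --a--> q0
q0 --b--> q4
q4 --b--> q1
End in state q1, which is an accepting state.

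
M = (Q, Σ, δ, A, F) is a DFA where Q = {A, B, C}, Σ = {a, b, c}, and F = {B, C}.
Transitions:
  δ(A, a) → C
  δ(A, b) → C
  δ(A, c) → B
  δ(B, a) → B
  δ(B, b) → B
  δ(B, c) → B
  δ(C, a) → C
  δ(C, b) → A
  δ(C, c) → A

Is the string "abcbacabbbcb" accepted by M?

A --a--> C
C --b--> A
A --c--> B
B --b--> B
B --a--> B
B --c--> B
B --a--> B
B --b--> B
B --b--> B
B --b--> B
B --c--> B
B --b--> B
End in state B, which is an accepting state.

accepted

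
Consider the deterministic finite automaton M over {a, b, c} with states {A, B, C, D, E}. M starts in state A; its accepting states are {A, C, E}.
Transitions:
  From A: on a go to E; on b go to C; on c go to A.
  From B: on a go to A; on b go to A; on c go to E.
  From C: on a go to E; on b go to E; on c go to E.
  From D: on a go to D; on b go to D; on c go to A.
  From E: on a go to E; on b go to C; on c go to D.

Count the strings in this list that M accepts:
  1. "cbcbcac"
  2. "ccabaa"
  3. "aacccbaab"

"cbcbcac": rejected
"ccabaa": accepted
"aacccbaab": accepted

2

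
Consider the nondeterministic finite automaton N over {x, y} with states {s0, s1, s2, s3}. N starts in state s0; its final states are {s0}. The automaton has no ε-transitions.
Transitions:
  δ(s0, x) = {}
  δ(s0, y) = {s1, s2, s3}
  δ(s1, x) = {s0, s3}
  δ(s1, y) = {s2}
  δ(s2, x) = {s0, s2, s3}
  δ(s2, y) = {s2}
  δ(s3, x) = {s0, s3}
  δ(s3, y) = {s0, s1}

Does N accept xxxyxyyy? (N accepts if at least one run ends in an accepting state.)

Start: {s0}
read x: {}
The reachable set is empty and stays empty for the remaining 7 symbols.
Reachable ∩ accepting = {} — empty.

rejected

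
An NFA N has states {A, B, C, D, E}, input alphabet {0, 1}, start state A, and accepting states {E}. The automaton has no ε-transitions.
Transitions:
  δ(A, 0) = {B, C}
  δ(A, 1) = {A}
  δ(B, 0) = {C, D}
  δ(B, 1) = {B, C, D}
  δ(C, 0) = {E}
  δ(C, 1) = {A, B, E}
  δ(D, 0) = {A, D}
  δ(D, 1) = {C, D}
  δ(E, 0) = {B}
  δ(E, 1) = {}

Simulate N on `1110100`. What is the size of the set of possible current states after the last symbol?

5

Start: {A}
read 1: {A}
read 1: {A}
read 1: {A}
read 0: {B, C}
read 1: {A, B, C, D, E}
read 0: {A, B, C, D, E}
read 0: {A, B, C, D, E}
Final reachable set {A, B, C, D, E} has 5 states.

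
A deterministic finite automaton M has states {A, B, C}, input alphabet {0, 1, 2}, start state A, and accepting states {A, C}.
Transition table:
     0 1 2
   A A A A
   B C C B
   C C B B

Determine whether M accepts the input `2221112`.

A --2--> A
A --2--> A
A --2--> A
A --1--> A
A --1--> A
A --1--> A
A --2--> A
End in state A, which is an accepting state.

accepted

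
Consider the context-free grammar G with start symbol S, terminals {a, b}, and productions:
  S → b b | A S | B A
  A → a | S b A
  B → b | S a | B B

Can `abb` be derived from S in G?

S ⇒ AS ⇒ aS ⇒ abb

yes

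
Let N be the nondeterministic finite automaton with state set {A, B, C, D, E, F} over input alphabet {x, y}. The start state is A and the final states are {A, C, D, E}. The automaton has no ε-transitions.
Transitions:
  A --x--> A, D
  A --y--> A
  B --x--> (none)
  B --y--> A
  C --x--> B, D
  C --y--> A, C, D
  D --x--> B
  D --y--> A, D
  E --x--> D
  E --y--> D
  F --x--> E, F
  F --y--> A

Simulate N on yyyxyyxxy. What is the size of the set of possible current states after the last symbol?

Start: {A}
read y: {A}
read y: {A}
read y: {A}
read x: {A, D}
read y: {A, D}
read y: {A, D}
read x: {A, B, D}
read x: {A, B, D}
read y: {A, D}
Final reachable set {A, D} has 2 states.

2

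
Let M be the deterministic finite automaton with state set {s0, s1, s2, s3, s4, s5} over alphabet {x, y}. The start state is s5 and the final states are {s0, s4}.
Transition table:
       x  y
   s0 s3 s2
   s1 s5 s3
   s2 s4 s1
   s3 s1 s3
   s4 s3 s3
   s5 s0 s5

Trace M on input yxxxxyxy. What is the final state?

s2

s5 --y--> s5
s5 --x--> s0
s0 --x--> s3
s3 --x--> s1
s1 --x--> s5
s5 --y--> s5
s5 --x--> s0
s0 --y--> s2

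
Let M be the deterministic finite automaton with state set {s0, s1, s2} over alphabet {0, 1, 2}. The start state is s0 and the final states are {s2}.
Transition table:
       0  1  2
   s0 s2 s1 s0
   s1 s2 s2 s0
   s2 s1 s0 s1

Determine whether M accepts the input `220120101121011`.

rejected

s0 --2--> s0
s0 --2--> s0
s0 --0--> s2
s2 --1--> s0
s0 --2--> s0
s0 --0--> s2
s2 --1--> s0
s0 --0--> s2
s2 --1--> s0
s0 --1--> s1
s1 --2--> s0
s0 --1--> s1
s1 --0--> s2
s2 --1--> s0
s0 --1--> s1
End in state s1, which is not an accepting state.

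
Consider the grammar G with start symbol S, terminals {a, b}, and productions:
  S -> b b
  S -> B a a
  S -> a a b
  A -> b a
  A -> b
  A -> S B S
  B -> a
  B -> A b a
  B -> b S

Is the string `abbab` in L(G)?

no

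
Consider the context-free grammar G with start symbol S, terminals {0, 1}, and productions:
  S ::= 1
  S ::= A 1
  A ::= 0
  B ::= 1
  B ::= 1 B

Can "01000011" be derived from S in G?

no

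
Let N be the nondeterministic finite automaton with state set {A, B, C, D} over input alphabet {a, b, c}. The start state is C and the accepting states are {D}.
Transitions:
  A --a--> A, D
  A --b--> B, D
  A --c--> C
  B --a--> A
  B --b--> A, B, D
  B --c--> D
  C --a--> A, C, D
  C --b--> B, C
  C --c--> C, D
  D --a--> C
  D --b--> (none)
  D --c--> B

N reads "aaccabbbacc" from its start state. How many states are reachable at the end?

3

Start: {C}
read a: {A, C, D}
read a: {A, C, D}
read c: {B, C, D}
read c: {B, C, D}
read a: {A, C, D}
read b: {B, C, D}
read b: {A, B, C, D}
read b: {A, B, C, D}
read a: {A, C, D}
read c: {B, C, D}
read c: {B, C, D}
Final reachable set {B, C, D} has 3 states.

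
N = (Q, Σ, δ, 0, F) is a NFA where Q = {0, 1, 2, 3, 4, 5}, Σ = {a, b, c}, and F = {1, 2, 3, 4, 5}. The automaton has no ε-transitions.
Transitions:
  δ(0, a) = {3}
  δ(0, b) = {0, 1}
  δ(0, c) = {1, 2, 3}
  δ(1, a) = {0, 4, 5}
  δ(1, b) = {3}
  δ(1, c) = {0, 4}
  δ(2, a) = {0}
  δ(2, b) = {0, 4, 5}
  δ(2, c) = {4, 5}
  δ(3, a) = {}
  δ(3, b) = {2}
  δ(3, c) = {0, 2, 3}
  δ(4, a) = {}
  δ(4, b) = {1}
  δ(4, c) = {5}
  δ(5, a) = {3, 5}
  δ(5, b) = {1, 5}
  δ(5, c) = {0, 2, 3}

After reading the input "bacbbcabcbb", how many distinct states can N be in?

Start: {0}
read b: {0, 1}
read a: {0, 3, 4, 5}
read c: {0, 1, 2, 3, 5}
read b: {0, 1, 2, 3, 4, 5}
read b: {0, 1, 2, 3, 4, 5}
read c: {0, 1, 2, 3, 4, 5}
read a: {0, 3, 4, 5}
read b: {0, 1, 2, 5}
read c: {0, 1, 2, 3, 4, 5}
read b: {0, 1, 2, 3, 4, 5}
read b: {0, 1, 2, 3, 4, 5}
Final reachable set {0, 1, 2, 3, 4, 5} has 6 states.

6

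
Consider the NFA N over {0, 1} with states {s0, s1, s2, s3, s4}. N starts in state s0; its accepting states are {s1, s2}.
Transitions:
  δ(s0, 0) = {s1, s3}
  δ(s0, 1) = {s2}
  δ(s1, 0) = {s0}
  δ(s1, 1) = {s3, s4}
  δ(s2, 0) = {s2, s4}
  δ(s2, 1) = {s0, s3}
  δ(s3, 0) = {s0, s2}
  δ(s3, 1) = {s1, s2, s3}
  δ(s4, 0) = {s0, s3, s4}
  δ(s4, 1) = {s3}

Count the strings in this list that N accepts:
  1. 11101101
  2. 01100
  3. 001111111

11101101: accepted
01100: accepted
001111111: accepted

3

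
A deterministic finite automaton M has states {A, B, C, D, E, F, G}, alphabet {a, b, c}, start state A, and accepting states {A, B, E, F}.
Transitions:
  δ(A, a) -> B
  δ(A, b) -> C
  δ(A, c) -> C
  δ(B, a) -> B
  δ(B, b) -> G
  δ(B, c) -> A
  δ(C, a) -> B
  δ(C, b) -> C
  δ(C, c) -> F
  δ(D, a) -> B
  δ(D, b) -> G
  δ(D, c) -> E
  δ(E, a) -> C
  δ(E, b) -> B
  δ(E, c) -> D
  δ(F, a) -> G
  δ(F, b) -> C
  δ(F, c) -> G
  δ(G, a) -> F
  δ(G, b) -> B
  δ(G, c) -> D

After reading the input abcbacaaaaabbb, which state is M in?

C

A --a--> B
B --b--> G
G --c--> D
D --b--> G
G --a--> F
F --c--> G
G --a--> F
F --a--> G
G --a--> F
F --a--> G
G --a--> F
F --b--> C
C --b--> C
C --b--> C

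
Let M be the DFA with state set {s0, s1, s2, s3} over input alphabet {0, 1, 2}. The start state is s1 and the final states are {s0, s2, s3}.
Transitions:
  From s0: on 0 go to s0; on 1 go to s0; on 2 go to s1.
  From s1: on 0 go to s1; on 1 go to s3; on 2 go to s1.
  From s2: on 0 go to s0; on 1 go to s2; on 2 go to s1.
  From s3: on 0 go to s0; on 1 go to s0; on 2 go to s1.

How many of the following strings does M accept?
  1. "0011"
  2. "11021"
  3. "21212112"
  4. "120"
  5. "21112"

"0011": accepted
"11021": accepted
"21212112": rejected
"120": rejected
"21112": rejected

2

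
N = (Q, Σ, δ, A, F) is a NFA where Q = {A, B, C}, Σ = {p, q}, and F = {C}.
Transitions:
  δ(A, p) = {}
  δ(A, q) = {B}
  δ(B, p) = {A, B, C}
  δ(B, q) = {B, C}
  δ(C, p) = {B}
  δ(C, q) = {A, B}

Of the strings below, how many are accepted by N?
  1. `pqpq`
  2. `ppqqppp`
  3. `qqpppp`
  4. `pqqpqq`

`pqpq`: rejected
`ppqqppp`: rejected
`qqpppp`: accepted
`pqqpqq`: rejected

1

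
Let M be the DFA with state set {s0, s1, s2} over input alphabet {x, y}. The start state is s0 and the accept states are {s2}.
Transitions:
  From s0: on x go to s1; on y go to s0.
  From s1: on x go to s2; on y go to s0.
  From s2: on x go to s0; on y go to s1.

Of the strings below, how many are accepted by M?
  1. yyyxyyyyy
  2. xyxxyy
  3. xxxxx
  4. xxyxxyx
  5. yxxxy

yyyxyyyyy: rejected
xyxxyy: rejected
xxxxx: accepted
xxyxxyx: rejected
yxxxy: rejected

1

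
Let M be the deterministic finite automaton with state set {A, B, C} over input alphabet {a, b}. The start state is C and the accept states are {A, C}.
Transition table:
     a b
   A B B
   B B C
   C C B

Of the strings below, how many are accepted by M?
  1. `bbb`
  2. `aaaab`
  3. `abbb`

`bbb`: rejected
`aaaab`: rejected
`abbb`: rejected

0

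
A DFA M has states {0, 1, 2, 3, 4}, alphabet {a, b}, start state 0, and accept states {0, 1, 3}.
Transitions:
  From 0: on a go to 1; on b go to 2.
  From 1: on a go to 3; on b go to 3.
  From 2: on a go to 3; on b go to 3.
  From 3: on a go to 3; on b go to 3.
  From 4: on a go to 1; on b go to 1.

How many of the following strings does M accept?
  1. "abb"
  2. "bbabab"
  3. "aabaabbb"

"abb": accepted
"bbabab": accepted
"aabaabbb": accepted

3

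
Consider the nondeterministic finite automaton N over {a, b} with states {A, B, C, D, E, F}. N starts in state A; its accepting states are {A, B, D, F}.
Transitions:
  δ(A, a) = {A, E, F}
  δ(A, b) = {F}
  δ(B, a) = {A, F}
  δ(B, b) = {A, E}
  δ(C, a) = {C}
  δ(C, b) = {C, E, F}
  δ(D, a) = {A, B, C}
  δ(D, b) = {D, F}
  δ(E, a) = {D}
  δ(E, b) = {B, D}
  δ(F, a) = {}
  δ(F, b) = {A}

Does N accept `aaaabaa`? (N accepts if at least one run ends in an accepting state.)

accepted

Start: {A}
read a: {A, E, F}
read a: {A, D, E, F}
read a: {A, B, C, D, E, F}
read a: {A, B, C, D, E, F}
read b: {A, B, C, D, E, F}
read a: {A, B, C, D, E, F}
read a: {A, B, C, D, E, F}
Reachable ∩ accepting = {A, B, D, F} — nonempty.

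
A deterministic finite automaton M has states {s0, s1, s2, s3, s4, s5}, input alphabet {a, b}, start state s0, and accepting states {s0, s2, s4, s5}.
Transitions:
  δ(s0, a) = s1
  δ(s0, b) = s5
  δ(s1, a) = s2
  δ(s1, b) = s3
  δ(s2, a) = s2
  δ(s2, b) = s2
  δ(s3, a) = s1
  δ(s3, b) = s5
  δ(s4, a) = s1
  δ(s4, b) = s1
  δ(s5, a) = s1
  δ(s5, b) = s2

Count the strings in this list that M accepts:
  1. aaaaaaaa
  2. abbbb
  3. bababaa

3

aaaaaaaa: accepted
abbbb: accepted
bababaa: accepted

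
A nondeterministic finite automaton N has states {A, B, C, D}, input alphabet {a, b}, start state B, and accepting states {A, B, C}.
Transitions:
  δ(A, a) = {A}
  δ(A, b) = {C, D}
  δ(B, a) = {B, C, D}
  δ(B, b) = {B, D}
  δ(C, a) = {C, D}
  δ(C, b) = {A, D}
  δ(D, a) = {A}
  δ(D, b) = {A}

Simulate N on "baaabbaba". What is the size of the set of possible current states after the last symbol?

4

Start: {B}
read b: {B, D}
read a: {A, B, C, D}
read a: {A, B, C, D}
read a: {A, B, C, D}
read b: {A, B, C, D}
read b: {A, B, C, D}
read a: {A, B, C, D}
read b: {A, B, C, D}
read a: {A, B, C, D}
Final reachable set {A, B, C, D} has 4 states.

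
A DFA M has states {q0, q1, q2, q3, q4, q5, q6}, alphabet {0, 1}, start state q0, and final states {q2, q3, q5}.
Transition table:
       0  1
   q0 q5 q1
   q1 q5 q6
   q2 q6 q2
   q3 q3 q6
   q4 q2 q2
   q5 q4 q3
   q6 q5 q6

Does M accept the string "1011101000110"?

accepted

q0 --1--> q1
q1 --0--> q5
q5 --1--> q3
q3 --1--> q6
q6 --1--> q6
q6 --0--> q5
q5 --1--> q3
q3 --0--> q3
q3 --0--> q3
q3 --0--> q3
q3 --1--> q6
q6 --1--> q6
q6 --0--> q5
End in state q5, which is an accepting state.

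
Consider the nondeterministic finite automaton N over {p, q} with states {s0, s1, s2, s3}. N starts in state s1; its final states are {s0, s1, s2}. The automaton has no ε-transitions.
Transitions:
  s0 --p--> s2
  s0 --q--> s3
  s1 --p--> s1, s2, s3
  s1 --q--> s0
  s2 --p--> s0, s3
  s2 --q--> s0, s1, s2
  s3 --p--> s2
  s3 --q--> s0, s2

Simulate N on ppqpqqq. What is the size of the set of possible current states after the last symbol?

Start: {s1}
read p: {s1, s2, s3}
read p: {s0, s1, s2, s3}
read q: {s0, s1, s2, s3}
read p: {s0, s1, s2, s3}
read q: {s0, s1, s2, s3}
read q: {s0, s1, s2, s3}
read q: {s0, s1, s2, s3}
Final reachable set {s0, s1, s2, s3} has 4 states.

4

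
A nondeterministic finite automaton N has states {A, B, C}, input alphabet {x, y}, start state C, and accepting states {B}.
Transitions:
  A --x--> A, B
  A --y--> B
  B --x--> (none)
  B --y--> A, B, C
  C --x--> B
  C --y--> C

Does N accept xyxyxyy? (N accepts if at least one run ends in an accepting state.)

Start: {C}
read x: {B}
read y: {A, B, C}
read x: {A, B}
read y: {A, B, C}
read x: {A, B}
read y: {A, B, C}
read y: {A, B, C}
Reachable ∩ accepting = {B} — nonempty.

accepted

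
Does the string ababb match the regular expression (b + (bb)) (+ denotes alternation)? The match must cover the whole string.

Neither b nor (bb) matches ababb.

no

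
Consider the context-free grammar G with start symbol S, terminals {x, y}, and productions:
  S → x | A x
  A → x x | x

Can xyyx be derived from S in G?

no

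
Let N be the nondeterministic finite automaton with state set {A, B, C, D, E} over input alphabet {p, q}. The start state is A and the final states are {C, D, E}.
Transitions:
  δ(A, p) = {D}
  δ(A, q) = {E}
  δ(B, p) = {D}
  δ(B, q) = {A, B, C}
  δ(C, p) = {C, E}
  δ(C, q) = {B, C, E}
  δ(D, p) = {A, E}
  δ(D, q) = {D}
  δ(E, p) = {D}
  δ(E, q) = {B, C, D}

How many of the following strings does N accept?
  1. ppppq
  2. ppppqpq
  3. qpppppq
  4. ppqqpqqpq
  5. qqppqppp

ppppq: accepted
ppppqpq: accepted
qpppppq: accepted
ppqqpqqpq: accepted
qqppqppp: accepted

5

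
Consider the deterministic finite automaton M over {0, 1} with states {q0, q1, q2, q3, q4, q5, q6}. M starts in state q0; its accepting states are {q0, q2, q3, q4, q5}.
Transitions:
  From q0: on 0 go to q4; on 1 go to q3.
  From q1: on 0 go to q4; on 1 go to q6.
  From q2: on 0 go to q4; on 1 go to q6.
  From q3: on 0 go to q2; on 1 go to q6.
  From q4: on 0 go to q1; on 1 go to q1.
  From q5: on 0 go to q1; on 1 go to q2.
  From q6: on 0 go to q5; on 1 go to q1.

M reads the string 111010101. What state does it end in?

q0 --1--> q3
q3 --1--> q6
q6 --1--> q1
q1 --0--> q4
q4 --1--> q1
q1 --0--> q4
q4 --1--> q1
q1 --0--> q4
q4 --1--> q1

q1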